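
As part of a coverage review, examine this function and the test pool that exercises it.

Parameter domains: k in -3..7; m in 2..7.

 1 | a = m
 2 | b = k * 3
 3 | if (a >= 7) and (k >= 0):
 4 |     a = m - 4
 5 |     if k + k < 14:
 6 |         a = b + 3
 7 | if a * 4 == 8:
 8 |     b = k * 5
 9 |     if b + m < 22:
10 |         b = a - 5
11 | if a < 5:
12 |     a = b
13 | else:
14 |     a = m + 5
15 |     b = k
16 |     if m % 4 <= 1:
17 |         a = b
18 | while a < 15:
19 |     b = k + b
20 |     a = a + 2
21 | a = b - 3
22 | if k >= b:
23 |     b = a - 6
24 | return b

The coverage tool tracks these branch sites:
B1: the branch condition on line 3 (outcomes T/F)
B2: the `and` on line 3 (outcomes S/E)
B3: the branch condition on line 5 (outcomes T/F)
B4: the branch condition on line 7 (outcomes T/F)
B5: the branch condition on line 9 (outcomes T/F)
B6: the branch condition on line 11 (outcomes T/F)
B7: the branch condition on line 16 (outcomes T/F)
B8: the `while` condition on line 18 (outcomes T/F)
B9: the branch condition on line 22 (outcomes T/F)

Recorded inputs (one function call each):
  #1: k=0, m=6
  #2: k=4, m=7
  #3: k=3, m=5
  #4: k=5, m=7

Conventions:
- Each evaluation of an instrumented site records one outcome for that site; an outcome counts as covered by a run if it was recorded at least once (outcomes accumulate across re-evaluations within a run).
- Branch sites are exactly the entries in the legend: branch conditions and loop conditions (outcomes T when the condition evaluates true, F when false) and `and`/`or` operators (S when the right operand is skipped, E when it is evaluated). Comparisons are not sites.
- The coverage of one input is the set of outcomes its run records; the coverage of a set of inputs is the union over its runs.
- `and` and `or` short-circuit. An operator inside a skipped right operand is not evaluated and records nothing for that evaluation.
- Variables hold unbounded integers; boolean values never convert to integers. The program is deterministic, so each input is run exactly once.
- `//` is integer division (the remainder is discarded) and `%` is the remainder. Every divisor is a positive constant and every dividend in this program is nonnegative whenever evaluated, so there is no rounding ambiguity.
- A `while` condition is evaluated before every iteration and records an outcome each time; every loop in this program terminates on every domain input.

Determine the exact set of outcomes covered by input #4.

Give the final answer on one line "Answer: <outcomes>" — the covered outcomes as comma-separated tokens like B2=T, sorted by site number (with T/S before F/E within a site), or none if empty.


Event log for input #4 (k=5, m=7):
  B2->E, B1->T, B3->T, B4->F, B6->F, B7->F, B8->T, B8->T, B8->F, B9->F
deduplicating events, the covered set is: B1=T, B2=E, B3=T, B4=F, B6=F, B7=F, B8=T, B8=F, B9=F
Answer: B1=T, B2=E, B3=T, B4=F, B6=F, B7=F, B8=T, B8=F, B9=F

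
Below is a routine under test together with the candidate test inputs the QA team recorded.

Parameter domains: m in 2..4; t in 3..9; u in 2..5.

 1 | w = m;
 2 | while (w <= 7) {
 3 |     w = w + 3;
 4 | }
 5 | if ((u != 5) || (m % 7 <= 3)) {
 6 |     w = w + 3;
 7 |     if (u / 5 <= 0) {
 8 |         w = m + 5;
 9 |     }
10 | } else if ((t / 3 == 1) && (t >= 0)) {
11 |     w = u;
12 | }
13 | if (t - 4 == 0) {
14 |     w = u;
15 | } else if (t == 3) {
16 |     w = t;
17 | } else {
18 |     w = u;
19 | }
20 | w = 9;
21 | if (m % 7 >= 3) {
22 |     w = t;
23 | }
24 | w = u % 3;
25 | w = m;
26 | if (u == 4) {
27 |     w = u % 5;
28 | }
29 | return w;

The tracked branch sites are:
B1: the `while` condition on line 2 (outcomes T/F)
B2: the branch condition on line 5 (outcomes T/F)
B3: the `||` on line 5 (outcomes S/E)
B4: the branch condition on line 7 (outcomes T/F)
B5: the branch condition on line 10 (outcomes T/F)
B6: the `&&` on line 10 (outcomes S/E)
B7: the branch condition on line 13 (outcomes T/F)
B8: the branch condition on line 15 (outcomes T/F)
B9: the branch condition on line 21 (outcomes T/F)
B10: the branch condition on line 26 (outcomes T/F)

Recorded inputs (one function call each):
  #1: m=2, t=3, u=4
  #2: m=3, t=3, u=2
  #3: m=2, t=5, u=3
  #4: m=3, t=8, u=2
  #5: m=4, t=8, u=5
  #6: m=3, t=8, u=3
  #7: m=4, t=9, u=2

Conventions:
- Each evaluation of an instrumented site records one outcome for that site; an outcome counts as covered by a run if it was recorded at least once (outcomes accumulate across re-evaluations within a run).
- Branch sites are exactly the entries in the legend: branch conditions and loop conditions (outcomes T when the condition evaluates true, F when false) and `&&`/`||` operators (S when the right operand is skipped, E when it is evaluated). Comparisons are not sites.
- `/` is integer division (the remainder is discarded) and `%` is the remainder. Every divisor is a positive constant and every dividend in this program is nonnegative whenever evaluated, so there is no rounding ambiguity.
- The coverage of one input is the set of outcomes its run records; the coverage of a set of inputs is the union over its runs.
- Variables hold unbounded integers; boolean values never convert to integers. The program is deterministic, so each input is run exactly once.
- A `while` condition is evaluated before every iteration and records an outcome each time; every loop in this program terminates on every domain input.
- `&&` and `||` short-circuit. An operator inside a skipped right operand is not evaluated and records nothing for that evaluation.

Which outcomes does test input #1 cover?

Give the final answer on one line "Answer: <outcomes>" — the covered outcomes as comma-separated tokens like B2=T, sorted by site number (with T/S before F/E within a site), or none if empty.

Event log for input #1 (m=2, t=3, u=4):
  B1->T, B1->T, B1->F, B3->S, B2->T, B4->T, B7->F, B8->T, B9->F, B10->T
deduplicating events, the covered set is: B1=T, B1=F, B2=T, B3=S, B4=T, B7=F, B8=T, B9=F, B10=T

Answer: B1=T, B1=F, B2=T, B3=S, B4=T, B7=F, B8=T, B9=F, B10=T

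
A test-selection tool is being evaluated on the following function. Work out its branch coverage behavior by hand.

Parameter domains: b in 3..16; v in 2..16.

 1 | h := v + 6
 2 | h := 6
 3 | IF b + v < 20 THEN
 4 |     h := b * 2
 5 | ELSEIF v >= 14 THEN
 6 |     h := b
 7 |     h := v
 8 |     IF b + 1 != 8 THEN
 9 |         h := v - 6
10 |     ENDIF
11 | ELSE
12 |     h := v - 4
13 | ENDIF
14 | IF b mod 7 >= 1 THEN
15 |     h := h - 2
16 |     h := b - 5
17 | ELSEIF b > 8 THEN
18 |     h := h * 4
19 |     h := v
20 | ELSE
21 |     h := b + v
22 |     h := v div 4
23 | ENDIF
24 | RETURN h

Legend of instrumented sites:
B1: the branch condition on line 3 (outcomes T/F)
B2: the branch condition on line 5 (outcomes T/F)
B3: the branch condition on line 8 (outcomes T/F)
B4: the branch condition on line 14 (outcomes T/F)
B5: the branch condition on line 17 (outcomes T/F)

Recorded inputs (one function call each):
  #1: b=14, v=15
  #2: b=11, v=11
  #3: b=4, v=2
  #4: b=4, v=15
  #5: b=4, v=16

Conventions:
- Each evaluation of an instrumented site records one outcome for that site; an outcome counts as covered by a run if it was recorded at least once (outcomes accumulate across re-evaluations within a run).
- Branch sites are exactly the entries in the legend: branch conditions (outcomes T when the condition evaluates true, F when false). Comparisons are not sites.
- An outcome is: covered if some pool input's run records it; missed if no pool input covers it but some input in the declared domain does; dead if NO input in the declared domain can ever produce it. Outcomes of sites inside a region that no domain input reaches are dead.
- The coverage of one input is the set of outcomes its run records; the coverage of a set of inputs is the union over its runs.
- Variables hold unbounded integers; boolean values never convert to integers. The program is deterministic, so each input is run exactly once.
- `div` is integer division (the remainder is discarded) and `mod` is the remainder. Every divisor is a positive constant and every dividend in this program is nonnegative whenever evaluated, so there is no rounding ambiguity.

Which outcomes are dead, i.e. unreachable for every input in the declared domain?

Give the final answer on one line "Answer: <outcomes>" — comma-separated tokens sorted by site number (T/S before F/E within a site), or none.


sweeping the full domain (210 inputs) for each outcome:
  reachable outcomes have witnesses, e.g. B1=T (e.g. b=3, v=2), B1=F (e.g. b=4, v=16), B2=T (e.g. b=4, v=16), B2=F (e.g. b=7, v=13)
Answer: none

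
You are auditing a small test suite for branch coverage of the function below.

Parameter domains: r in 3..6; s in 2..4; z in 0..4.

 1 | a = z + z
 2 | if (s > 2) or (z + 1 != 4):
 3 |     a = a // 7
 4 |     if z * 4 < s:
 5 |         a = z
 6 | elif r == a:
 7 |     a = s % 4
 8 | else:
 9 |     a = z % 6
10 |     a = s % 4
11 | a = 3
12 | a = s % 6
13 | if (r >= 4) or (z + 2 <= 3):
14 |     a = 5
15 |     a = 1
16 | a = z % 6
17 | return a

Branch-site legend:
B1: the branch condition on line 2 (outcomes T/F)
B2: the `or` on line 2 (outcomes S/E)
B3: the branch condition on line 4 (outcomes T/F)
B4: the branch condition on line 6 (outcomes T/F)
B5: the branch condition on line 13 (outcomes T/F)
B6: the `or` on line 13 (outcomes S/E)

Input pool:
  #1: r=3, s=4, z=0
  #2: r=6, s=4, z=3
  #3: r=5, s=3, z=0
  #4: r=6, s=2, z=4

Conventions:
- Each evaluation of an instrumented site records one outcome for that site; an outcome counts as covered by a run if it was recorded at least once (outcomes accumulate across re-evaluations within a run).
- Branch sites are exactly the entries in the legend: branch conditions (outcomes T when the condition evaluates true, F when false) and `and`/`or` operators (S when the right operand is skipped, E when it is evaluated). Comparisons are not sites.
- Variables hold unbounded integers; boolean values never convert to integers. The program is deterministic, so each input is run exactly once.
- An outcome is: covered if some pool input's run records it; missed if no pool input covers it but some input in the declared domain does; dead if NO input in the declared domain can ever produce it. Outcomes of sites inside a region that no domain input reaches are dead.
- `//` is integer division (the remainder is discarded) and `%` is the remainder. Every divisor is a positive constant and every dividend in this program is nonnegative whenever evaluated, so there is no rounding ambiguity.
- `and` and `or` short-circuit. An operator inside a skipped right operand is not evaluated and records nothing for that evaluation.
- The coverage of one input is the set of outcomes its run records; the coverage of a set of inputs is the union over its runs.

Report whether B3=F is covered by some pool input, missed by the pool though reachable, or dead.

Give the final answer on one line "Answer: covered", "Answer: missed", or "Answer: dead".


B3=F is recorded by pool input(s) 2, 4 -> covered
Answer: covered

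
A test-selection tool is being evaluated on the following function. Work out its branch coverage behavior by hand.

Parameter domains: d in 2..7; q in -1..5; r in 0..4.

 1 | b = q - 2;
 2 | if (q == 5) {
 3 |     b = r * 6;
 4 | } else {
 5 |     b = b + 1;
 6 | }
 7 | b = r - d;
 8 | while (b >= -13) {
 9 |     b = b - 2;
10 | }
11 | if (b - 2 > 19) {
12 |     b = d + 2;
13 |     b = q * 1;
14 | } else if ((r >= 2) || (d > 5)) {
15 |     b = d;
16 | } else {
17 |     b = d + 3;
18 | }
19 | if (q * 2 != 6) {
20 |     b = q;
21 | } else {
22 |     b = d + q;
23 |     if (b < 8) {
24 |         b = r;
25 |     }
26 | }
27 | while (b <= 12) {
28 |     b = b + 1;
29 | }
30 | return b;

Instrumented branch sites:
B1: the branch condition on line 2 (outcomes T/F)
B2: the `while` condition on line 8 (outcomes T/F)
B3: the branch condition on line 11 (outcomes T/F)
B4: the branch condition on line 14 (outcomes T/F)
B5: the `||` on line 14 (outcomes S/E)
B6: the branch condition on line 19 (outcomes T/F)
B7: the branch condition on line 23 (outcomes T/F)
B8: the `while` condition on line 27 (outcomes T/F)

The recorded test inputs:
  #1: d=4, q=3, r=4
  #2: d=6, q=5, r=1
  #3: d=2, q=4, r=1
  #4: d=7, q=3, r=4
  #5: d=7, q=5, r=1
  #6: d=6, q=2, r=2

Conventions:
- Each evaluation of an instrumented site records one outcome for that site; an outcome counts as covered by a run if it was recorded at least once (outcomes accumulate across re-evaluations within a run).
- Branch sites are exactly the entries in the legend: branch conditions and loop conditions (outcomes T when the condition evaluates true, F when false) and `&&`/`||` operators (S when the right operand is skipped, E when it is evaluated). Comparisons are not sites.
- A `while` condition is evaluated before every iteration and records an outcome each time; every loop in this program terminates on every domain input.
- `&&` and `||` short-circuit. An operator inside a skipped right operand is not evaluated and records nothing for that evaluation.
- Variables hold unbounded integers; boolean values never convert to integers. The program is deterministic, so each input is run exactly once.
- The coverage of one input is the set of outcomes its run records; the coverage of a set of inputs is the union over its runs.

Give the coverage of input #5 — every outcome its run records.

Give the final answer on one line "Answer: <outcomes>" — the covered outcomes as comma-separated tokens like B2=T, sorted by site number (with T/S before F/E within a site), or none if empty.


Tracing the run of input #5 (d=7, q=5, r=1):
  B1->T, B2->T, B2->T, B2->T, B2->T, B2->F, B3->F, B5->E, B4->T, B6->T
  B8->T, B8->T, B8->T, B8->T, B8->T, B8->T, B8->T, B8->T, B8->F
collecting distinct outcomes: B1=T, B2=T, B2=F, B3=F, B4=T, B5=E, B6=T, B8=T, B8=F
Answer: B1=T, B2=T, B2=F, B3=F, B4=T, B5=E, B6=T, B8=T, B8=F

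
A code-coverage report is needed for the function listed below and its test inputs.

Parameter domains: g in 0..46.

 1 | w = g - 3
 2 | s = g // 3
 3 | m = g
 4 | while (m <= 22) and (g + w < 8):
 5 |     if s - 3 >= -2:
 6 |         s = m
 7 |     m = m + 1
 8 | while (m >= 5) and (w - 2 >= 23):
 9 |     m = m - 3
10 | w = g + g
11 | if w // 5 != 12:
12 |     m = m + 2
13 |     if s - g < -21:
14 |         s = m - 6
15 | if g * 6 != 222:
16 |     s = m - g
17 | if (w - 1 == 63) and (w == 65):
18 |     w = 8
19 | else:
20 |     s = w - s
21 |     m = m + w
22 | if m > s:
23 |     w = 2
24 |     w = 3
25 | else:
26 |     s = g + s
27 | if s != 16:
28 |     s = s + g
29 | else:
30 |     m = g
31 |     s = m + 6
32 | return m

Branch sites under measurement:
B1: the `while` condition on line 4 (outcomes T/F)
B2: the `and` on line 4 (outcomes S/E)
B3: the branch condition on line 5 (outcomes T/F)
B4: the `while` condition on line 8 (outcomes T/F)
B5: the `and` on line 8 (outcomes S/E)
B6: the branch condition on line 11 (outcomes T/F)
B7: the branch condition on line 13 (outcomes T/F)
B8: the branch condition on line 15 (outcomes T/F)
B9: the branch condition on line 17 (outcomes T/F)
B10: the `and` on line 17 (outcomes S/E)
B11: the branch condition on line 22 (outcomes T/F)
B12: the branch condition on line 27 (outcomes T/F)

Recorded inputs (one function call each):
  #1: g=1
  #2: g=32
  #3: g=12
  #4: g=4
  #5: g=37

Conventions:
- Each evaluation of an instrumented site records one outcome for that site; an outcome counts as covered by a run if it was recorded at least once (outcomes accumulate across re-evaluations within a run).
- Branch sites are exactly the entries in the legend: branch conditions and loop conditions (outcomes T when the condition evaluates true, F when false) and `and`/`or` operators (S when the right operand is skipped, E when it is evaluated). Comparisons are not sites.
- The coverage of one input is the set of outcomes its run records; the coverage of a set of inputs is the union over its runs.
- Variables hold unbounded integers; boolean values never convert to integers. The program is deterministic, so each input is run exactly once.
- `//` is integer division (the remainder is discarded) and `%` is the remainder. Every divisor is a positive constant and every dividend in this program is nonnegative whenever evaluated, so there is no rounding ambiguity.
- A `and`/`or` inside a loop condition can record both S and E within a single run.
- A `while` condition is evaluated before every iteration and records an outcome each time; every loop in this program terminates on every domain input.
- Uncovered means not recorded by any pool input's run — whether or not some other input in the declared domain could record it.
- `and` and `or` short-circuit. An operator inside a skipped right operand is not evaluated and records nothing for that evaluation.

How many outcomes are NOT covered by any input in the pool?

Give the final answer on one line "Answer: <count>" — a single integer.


input #1, g=1: outcomes B1=T, B1=F, B2=S, B2=E, B3=F, B4=F, B5=E, B6=T, B7=F, B8=T, B9=F, B10=S, B11=T, B12=T
input #2, g=32: outcomes B1=F, B2=S, B4=T, B4=F, B5=S, B5=E, B6=F, B8=T, B9=F, B10=E, B11=F, B12=T
input #3, g=12: outcomes B1=F, B2=E, B4=F, B5=E, B6=T, B7=F, B8=T, B9=F, B10=S, B11=T, B12=T
input #4, g=4: outcomes B1=T, B1=F, B2=S, B2=E, B3=T, B4=F, B5=E, B6=T, B7=F, B8=T, B9=F, B10=S, B11=T, B12=T
input #5, g=37: outcomes B1=F, B2=S, B4=T, B4=F, B5=S, B5=E, B6=T, B7=T, B8=F, B9=F, B10=S, B11=T, B12=T
union over the pool: B1=T, B1=F, B2=S, B2=E, B3=T, B3=F, B4=T, B4=F, B5=S, B5=E, B6=T, B6=F, B7=T, B7=F, B8=T, B8=F, B9=F, B10=S, B10=E, B11=T, B11=F, B12=T
uncovered (2 of 24): B9=T, B12=F
Answer: 2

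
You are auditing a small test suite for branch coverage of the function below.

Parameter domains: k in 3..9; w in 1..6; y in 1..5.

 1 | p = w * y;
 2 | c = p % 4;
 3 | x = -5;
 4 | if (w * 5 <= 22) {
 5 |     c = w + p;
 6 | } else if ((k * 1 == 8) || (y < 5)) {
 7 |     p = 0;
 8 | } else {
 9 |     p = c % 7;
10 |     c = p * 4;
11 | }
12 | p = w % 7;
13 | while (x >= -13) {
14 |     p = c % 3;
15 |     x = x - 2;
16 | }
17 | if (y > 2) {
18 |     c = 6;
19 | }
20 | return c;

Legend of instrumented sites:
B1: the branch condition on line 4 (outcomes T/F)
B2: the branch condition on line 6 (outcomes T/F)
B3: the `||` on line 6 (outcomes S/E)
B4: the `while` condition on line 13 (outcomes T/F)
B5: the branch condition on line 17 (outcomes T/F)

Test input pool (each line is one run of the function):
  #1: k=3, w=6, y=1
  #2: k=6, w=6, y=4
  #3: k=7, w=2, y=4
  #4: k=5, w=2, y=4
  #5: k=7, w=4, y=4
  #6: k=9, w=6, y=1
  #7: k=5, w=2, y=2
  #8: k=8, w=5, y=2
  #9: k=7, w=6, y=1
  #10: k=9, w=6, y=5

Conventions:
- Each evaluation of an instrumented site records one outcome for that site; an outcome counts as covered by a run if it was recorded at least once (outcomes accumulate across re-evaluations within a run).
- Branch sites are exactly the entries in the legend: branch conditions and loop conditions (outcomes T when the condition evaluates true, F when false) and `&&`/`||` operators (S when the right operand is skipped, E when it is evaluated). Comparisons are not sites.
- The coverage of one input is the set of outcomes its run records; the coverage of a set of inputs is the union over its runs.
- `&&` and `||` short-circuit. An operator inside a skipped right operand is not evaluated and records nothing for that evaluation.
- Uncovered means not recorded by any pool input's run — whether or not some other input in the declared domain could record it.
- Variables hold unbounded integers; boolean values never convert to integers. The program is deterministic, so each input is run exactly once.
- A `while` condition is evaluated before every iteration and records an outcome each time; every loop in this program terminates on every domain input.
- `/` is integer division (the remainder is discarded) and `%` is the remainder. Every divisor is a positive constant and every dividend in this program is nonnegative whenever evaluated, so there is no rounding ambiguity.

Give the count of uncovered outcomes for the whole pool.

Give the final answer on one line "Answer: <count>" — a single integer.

#1 (k=3, w=6, y=1) -> B1->F, B3->E, B2->T, B4->T, B4->T, B4->T, B4->T, B4->T, B4->F, B5->F; covered: B1=F, B2=T, B3=E, B4=T, B4=F, B5=F
#2 (k=6, w=6, y=4) -> B1->F, B3->E, B2->T, B4->T, B4->T, B4->T, B4->T, B4->T, B4->F, B5->T; covered: B1=F, B2=T, B3=E, B4=T, B4=F, B5=T
#3 (k=7, w=2, y=4) -> B1->T, B4->T, B4->T, B4->T, B4->T, B4->T, B4->F, B5->T; covered: B1=T, B4=T, B4=F, B5=T
#4 (k=5, w=2, y=4) -> B1->T, B4->T, B4->T, B4->T, B4->T, B4->T, B4->F, B5->T; covered: B1=T, B4=T, B4=F, B5=T
#5 (k=7, w=4, y=4) -> B1->T, B4->T, B4->T, B4->T, B4->T, B4->T, B4->F, B5->T; covered: B1=T, B4=T, B4=F, B5=T
#6 (k=9, w=6, y=1) -> B1->F, B3->E, B2->T, B4->T, B4->T, B4->T, B4->T, B4->T, B4->F, B5->F; covered: B1=F, B2=T, B3=E, B4=T, B4=F, B5=F
#7 (k=5, w=2, y=2) -> B1->T, B4->T, B4->T, B4->T, B4->T, B4->T, B4->F, B5->F; covered: B1=T, B4=T, B4=F, B5=F
#8 (k=8, w=5, y=2) -> B1->F, B3->S, B2->T, B4->T, B4->T, B4->T, B4->T, B4->T, B4->F, B5->F; covered: B1=F, B2=T, B3=S, B4=T, B4=F, B5=F
#9 (k=7, w=6, y=1) -> B1->F, B3->E, B2->T, B4->T, B4->T, B4->T, B4->T, B4->T, B4->F, B5->F; covered: B1=F, B2=T, B3=E, B4=T, B4=F, B5=F
#10 (k=9, w=6, y=5) -> B1->F, B3->E, B2->F, B4->T, B4->T, B4->T, B4->T, B4->T, B4->F, B5->T; covered: B1=F, B2=F, B3=E, B4=T, B4=F, B5=T
union over the pool: B1=T, B1=F, B2=T, B2=F, B3=S, B3=E, B4=T, B4=F, B5=T, B5=F
uncovered (0 of 10): none

Answer: 0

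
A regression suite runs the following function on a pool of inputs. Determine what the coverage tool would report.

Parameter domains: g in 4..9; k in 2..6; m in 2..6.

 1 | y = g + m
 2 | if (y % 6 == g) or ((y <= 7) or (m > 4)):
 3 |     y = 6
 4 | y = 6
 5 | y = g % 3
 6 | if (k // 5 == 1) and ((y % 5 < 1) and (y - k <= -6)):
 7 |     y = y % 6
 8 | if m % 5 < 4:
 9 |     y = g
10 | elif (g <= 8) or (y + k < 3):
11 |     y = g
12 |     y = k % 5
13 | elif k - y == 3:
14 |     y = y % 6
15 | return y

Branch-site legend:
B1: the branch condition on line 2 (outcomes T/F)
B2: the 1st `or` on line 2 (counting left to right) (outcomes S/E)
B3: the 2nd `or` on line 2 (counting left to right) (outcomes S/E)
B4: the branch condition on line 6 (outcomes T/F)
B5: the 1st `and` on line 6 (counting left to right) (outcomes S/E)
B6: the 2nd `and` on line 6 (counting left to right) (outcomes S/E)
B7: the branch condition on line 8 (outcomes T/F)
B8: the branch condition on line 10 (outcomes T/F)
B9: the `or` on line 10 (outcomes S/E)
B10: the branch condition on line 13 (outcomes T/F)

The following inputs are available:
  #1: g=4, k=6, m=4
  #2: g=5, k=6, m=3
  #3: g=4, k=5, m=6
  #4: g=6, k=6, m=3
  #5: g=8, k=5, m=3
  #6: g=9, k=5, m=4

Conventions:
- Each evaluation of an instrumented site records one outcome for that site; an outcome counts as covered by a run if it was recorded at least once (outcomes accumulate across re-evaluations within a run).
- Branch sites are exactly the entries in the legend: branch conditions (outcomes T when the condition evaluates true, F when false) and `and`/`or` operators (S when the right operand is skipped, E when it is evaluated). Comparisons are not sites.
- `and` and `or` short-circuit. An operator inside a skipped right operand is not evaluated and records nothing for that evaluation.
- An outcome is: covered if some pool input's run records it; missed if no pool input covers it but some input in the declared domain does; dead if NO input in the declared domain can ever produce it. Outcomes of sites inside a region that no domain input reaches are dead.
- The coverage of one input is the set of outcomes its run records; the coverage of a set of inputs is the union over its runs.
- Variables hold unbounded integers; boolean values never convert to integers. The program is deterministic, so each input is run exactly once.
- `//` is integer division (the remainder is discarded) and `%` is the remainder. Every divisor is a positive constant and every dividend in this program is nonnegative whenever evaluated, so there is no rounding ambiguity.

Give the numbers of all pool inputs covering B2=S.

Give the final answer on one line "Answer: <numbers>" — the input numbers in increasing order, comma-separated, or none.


input #1 (g=4, k=6, m=4): misses B2=S
input #2 (g=5, k=6, m=3): misses B2=S
input #3 (g=4, k=5, m=6): covers B2=S
input #4 (g=6, k=6, m=3): misses B2=S
input #5 (g=8, k=5, m=3): misses B2=S
input #6 (g=9, k=5, m=4): misses B2=S
Answer: 3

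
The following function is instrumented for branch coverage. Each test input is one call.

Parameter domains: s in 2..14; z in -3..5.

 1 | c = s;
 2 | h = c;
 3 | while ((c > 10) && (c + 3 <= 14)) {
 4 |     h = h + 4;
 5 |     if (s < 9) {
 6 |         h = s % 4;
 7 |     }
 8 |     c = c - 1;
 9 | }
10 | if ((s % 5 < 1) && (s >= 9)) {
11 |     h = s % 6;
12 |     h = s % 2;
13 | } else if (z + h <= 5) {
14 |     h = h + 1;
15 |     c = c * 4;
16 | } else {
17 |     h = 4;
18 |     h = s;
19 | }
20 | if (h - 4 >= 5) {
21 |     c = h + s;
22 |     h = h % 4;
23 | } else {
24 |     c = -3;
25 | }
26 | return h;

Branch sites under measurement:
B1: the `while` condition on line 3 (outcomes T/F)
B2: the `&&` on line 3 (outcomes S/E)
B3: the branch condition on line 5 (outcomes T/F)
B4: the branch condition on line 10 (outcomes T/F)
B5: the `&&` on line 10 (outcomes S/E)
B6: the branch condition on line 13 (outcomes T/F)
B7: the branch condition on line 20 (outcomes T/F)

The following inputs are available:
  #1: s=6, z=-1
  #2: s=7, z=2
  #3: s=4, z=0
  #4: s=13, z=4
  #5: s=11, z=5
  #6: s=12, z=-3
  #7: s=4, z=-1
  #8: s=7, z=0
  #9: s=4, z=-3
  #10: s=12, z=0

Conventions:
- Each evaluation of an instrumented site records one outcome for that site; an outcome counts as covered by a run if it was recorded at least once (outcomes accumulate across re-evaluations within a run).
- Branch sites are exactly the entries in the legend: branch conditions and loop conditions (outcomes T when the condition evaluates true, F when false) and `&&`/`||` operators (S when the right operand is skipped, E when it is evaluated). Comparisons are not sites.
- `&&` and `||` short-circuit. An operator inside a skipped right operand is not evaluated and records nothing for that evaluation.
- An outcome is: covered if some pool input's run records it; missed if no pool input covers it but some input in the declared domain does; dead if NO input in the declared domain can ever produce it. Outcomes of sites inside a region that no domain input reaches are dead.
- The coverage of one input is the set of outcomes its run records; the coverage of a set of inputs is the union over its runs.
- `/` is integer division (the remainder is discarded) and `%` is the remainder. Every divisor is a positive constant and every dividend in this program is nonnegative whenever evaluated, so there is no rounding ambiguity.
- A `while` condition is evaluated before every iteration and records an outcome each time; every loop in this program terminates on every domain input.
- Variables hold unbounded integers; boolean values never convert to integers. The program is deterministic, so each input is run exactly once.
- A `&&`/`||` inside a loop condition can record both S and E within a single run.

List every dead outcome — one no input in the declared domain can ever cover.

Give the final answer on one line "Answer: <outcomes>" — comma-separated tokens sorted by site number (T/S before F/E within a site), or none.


running all 117 domain inputs and tallying outcomes:
  B3=T: zero occurrences over every domain input -> dead
  reachable outcomes have witnesses, e.g. B1=T (e.g. s=11, z=-3), B1=F (e.g. s=2, z=-3), B2=S (e.g. s=2, z=-3), B2=E (e.g. s=11, z=-3)
Answer: B3=T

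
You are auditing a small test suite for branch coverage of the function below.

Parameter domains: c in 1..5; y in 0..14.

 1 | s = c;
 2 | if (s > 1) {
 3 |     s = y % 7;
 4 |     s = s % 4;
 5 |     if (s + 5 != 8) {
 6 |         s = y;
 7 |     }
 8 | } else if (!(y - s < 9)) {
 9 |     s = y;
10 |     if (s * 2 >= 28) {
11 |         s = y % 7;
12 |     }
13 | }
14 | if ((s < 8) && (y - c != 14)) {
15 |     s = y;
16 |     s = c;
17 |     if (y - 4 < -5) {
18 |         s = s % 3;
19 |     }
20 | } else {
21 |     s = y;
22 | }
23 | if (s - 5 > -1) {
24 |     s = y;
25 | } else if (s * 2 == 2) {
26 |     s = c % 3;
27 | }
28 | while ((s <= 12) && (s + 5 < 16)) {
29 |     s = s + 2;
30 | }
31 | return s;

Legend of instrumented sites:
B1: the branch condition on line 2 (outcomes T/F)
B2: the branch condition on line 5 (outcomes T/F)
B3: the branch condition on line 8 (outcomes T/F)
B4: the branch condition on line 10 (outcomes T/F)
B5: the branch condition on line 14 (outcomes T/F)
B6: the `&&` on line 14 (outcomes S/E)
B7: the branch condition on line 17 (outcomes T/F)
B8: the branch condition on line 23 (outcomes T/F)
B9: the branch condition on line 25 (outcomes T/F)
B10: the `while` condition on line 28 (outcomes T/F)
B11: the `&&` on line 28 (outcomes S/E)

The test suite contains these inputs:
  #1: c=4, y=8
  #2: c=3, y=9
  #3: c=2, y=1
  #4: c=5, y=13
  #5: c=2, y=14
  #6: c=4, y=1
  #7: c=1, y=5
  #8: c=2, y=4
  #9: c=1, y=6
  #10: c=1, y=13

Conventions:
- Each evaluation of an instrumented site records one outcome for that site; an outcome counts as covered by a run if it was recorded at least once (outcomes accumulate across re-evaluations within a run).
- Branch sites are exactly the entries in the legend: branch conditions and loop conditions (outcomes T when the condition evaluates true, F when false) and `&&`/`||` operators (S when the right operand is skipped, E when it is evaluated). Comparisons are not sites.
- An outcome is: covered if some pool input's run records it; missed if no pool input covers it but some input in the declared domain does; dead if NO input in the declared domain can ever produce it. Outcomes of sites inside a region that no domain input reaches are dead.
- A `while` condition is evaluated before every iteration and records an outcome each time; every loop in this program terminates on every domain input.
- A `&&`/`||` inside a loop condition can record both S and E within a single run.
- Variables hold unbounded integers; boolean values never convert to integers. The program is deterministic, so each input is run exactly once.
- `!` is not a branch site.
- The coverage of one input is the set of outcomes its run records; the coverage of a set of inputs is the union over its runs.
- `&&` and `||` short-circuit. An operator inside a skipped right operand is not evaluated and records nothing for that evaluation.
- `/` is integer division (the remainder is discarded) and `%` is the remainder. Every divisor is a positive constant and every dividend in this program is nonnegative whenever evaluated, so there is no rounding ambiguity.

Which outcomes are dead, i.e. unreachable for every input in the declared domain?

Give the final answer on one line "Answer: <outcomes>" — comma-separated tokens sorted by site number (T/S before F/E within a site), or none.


running all 75 domain inputs and tallying outcomes:
  B7=T: unreachable across the whole domain -> dead
  reachable outcomes have witnesses, e.g. B1=T (e.g. c=2, y=0), B1=F (e.g. c=1, y=0), B2=T (e.g. c=2, y=0), B2=F (e.g. c=2, y=3)
Answer: B7=T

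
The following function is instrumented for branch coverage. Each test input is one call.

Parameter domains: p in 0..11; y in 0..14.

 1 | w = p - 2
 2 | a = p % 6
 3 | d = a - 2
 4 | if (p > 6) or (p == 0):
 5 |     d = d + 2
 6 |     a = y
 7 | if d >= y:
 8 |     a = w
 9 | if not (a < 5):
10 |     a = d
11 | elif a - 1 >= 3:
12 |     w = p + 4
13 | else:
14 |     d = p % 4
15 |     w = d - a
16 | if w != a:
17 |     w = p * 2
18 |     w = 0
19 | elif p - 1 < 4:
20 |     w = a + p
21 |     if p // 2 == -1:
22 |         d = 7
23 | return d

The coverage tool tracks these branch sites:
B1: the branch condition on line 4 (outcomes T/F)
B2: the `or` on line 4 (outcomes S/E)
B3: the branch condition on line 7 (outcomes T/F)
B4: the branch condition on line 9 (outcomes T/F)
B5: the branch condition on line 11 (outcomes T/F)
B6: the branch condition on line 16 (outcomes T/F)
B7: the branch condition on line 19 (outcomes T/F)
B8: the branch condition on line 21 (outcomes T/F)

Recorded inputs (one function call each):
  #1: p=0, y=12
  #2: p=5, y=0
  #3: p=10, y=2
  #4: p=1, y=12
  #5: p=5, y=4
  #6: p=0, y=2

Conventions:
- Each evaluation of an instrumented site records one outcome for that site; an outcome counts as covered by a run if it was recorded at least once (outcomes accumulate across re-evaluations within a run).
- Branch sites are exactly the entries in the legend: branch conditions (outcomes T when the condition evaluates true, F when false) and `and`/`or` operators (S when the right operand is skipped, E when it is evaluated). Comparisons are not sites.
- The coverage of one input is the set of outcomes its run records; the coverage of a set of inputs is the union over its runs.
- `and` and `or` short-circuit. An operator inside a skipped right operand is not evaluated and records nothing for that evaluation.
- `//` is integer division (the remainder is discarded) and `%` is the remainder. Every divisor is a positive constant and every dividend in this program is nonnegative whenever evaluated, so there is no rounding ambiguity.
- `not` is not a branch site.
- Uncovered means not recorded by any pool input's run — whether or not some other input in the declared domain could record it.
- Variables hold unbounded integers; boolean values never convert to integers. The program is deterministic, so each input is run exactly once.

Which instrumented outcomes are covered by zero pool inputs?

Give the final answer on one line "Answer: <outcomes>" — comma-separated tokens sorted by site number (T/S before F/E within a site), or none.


#1 (p=0, y=12) -> covered: B1=T, B2=E, B3=F, B4=T, B6=T
#2 (p=5, y=0) -> covered: B1=F, B2=E, B3=T, B4=F, B5=F, B6=T
#3 (p=10, y=2) -> covered: B1=T, B2=S, B3=T, B4=T, B6=T
#4 (p=1, y=12) -> covered: B1=F, B2=E, B3=F, B4=F, B5=F, B6=T
#5 (p=5, y=4) -> covered: B1=F, B2=E, B3=F, B4=T, B6=F, B7=F
#6 (p=0, y=2) -> covered: B1=T, B2=E, B3=F, B4=F, B5=F, B6=T
union over the pool: B1=T, B1=F, B2=S, B2=E, B3=T, B3=F, B4=T, B4=F, B5=F, B6=T, B6=F, B7=F
uncovered (4 of 16): B5=T, B7=T, B8=T, B8=F
Answer: B5=T, B7=T, B8=T, B8=F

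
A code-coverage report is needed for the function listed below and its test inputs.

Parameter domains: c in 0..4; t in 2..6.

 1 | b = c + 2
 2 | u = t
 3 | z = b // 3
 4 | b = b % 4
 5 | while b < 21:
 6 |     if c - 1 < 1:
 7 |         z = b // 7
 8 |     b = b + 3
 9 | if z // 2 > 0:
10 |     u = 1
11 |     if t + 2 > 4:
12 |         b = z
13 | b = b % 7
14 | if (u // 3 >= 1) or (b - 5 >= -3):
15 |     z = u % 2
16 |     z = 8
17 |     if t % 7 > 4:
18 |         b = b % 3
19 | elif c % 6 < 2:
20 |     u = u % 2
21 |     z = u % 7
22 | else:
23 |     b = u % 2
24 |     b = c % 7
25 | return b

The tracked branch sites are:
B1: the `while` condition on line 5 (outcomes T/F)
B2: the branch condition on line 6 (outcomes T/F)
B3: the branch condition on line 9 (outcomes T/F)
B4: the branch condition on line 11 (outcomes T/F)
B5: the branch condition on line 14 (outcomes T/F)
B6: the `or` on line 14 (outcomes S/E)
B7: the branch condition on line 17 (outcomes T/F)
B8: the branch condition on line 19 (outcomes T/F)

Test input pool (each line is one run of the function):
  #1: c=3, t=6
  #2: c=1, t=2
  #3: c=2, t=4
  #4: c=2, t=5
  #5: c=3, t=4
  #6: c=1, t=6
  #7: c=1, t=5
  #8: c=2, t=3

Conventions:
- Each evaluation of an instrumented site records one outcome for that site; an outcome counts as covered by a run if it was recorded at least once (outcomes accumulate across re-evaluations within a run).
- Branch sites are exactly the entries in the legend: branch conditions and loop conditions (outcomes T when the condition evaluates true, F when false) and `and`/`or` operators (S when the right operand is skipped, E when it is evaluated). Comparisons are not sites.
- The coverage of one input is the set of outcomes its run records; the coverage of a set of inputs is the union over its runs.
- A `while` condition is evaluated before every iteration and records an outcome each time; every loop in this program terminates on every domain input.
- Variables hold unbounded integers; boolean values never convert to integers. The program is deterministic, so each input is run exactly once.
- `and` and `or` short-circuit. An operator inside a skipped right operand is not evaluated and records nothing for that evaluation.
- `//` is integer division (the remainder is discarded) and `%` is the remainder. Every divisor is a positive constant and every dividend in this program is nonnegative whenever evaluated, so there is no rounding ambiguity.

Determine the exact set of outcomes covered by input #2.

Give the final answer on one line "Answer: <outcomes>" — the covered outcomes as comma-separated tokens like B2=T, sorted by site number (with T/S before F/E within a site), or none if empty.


Event log for input #2 (c=1, t=2):
  B1->T, B2->T, B1->T, B2->T, B1->T, B2->T, B1->T, B2->T, B1->T, B2->T
  B1->T, B2->T, B1->F, B3->T, B4->F, B6->E, B5->F, B8->T
as a set, this run covers: B1=T, B1=F, B2=T, B3=T, B4=F, B5=F, B6=E, B8=T
Answer: B1=T, B1=F, B2=T, B3=T, B4=F, B5=F, B6=E, B8=T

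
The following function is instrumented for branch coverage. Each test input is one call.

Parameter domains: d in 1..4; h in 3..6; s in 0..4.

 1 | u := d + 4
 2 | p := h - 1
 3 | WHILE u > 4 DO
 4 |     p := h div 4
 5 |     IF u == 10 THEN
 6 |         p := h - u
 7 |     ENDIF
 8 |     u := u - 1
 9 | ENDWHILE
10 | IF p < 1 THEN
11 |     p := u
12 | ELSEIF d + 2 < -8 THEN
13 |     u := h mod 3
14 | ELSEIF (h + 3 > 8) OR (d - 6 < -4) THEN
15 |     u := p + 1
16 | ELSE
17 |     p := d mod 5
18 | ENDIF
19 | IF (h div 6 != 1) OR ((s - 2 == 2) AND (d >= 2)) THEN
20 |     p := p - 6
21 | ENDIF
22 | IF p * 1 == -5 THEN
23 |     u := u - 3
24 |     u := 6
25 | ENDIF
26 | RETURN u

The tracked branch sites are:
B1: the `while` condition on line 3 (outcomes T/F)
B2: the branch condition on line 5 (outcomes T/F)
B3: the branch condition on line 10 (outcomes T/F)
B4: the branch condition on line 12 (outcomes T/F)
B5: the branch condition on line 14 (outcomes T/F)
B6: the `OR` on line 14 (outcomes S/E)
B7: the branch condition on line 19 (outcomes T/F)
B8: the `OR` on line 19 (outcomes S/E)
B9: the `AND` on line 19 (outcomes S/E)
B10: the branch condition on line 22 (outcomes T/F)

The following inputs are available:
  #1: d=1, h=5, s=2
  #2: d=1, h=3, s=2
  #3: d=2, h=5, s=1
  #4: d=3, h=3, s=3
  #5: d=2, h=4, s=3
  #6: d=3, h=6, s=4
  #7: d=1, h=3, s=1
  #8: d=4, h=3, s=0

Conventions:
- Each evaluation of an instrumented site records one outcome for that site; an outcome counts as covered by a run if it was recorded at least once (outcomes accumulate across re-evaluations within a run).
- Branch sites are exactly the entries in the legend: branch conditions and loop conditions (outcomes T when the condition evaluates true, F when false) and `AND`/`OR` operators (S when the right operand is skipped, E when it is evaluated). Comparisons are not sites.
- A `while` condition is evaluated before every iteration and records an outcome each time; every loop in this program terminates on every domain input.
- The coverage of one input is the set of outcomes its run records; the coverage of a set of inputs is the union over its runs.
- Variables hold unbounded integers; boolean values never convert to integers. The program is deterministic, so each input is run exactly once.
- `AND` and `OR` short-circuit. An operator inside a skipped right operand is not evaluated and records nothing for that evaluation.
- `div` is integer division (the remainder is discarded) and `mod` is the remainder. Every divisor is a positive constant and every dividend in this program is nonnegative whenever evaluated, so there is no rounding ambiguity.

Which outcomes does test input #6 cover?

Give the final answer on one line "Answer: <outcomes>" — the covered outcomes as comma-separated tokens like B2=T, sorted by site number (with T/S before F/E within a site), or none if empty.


Event log for input #6 (d=3, h=6, s=4):
  B1->T, B2->F, B1->T, B2->F, B1->T, B2->F, B1->F, B3->F, B4->F, B6->S
  B5->T, B8->E, B9->E, B7->T, B10->T
distinct outcomes covered: B1=T, B1=F, B2=F, B3=F, B4=F, B5=T, B6=S, B7=T, B8=E, B9=E, B10=T
Answer: B1=T, B1=F, B2=F, B3=F, B4=F, B5=T, B6=S, B7=T, B8=E, B9=E, B10=T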